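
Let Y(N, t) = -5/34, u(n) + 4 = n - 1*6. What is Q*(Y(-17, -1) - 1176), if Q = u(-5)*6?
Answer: 1799505/17 ≈ 1.0585e+5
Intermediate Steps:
u(n) = -10 + n (u(n) = -4 + (n - 1*6) = -4 + (n - 6) = -4 + (-6 + n) = -10 + n)
Q = -90 (Q = (-10 - 5)*6 = -15*6 = -90)
Y(N, t) = -5/34 (Y(N, t) = -5*1/34 = -5/34)
Q*(Y(-17, -1) - 1176) = -90*(-5/34 - 1176) = -90*(-39989/34) = 1799505/17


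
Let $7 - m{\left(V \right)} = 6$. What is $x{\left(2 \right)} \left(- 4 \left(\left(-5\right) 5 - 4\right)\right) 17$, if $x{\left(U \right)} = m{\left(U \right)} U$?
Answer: $3944$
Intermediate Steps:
$m{\left(V \right)} = 1$ ($m{\left(V \right)} = 7 - 6 = 1$)
$x{\left(U \right)} = U$ ($x{\left(U \right)} = 1 U = U$)
$x{\left(2 \right)} \left(- 4 \left(\left(-5\right) 5 - 4\right)\right) 17 = 2 \left(- 4 \left(\left(-5\right) 5 - 4\right)\right) 17 = 2 \left(- 4 \left(-25 - 4\right)\right) 17 = 2 \left(\left(-4\right) \left(-29\right)\right) 17 = 2 \cdot 116 \cdot 17 = 232 \cdot 17 = 3944$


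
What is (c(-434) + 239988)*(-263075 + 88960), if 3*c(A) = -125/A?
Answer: -54404756591615/1302 ≈ -4.1785e+10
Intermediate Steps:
c(A) = -125/(3*A) (c(A) = (-125/A)/3 = -125/(3*A))
(c(-434) + 239988)*(-263075 + 88960) = (-125/3/(-434) + 239988)*(-263075 + 88960) = (-125/3*(-1/434) + 239988)*(-174115) = (125/1302 + 239988)*(-174115) = (312464501/1302)*(-174115) = -54404756591615/1302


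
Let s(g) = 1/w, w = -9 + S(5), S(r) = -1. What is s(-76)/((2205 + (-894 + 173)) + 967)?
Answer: -1/24510 ≈ -4.0800e-5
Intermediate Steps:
w = -10 (w = -9 - 1 = -10)
s(g) = -⅒ (s(g) = 1/(-10) = -⅒)
s(-76)/((2205 + (-894 + 173)) + 967) = -1/(10*((2205 + (-894 + 173)) + 967)) = -1/(10*((2205 - 721) + 967)) = -1/(10*(1484 + 967)) = -⅒/2451 = -⅒*1/2451 = -1/24510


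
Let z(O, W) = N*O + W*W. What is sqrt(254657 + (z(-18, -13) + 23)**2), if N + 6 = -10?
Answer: sqrt(485057) ≈ 696.46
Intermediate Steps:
N = -16 (N = -6 - 10 = -16)
z(O, W) = W**2 - 16*O (z(O, W) = -16*O + W*W = -16*O + W**2 = W**2 - 16*O)
sqrt(254657 + (z(-18, -13) + 23)**2) = sqrt(254657 + (((-13)**2 - 16*(-18)) + 23)**2) = sqrt(254657 + ((169 + 288) + 23)**2) = sqrt(254657 + (457 + 23)**2) = sqrt(254657 + 480**2) = sqrt(254657 + 230400) = sqrt(485057)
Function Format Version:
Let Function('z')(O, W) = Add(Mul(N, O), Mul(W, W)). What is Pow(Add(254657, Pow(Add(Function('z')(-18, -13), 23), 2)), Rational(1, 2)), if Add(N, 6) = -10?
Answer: Pow(485057, Rational(1, 2)) ≈ 696.46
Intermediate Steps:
N = -16 (N = Add(-6, -10) = -16)
Function('z')(O, W) = Add(Pow(W, 2), Mul(-16, O)) (Function('z')(O, W) = Add(Mul(-16, O), Mul(W, W)) = Add(Mul(-16, O), Pow(W, 2)) = Add(Pow(W, 2), Mul(-16, O)))
Pow(Add(254657, Pow(Add(Function('z')(-18, -13), 23), 2)), Rational(1, 2)) = Pow(Add(254657, Pow(Add(Add(Pow(-13, 2), Mul(-16, -18)), 23), 2)), Rational(1, 2)) = Pow(Add(254657, Pow(Add(Add(169, 288), 23), 2)), Rational(1, 2)) = Pow(Add(254657, Pow(Add(457, 23), 2)), Rational(1, 2)) = Pow(Add(254657, Pow(480, 2)), Rational(1, 2)) = Pow(Add(254657, 230400), Rational(1, 2)) = Pow(485057, Rational(1, 2))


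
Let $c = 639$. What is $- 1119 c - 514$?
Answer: $-715555$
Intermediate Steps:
$- 1119 c - 514 = \left(-1119\right) 639 - 514 = -715041 - 514 = -715555$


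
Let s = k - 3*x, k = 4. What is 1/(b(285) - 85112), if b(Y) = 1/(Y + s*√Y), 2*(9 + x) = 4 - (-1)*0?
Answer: -8247353085/701948740027439 - 25*√285/701948740027439 ≈ -1.1749e-5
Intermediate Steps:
x = -7 (x = -9 + (4 - (-1)*0)/2 = -9 + (4 - 1*0)/2 = -9 + (4 + 0)/2 = -9 + (½)*4 = -9 + 2 = -7)
s = 25 (s = 4 - 3*(-7) = 4 + 21 = 25)
b(Y) = 1/(Y + 25*√Y)
1/(b(285) - 85112) = 1/(1/(285 + 25*√285) - 85112) = 1/(-85112 + 1/(285 + 25*√285))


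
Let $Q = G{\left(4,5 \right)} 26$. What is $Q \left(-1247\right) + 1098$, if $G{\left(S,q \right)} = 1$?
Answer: $-31324$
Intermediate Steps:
$Q = 26$ ($Q = 1 \cdot 26 = 26$)
$Q \left(-1247\right) + 1098 = 26 \left(-1247\right) + 1098 = -32422 + 1098 = -31324$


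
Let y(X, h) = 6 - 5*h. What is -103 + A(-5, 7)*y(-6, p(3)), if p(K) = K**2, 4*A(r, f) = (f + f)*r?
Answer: 1159/2 ≈ 579.50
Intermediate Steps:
A(r, f) = f*r/2 (A(r, f) = ((f + f)*r)/4 = ((2*f)*r)/4 = (2*f*r)/4 = f*r/2)
-103 + A(-5, 7)*y(-6, p(3)) = -103 + ((1/2)*7*(-5))*(6 - 5*3**2) = -103 - 35*(6 - 5*9)/2 = -103 - 35*(6 - 45)/2 = -103 - 35/2*(-39) = -103 + 1365/2 = 1159/2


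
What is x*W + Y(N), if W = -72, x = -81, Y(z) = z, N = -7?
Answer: 5825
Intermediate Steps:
x*W + Y(N) = -81*(-72) - 7 = 5832 - 7 = 5825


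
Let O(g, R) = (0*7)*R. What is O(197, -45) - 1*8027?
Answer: -8027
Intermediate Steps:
O(g, R) = 0 (O(g, R) = 0*R = 0)
O(197, -45) - 1*8027 = 0 - 1*8027 = 0 - 8027 = -8027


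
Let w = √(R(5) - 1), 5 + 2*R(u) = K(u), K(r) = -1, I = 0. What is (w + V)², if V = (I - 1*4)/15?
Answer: -884/225 - 16*I/15 ≈ -3.9289 - 1.0667*I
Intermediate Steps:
R(u) = -3 (R(u) = -5/2 + (½)*(-1) = -5/2 - ½ = -3)
w = 2*I (w = √(-3 - 1) = √(-4) = 2*I ≈ 2.0*I)
V = -4/15 (V = (0 - 1*4)/15 = (0 - 4)*(1/15) = -4*1/15 = -4/15 ≈ -0.26667)
(w + V)² = (2*I - 4/15)² = (-4/15 + 2*I)²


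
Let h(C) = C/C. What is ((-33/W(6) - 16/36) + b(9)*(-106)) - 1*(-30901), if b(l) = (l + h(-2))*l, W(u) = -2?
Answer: 384787/18 ≈ 21377.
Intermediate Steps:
h(C) = 1
b(l) = l*(1 + l) (b(l) = (l + 1)*l = (1 + l)*l = l*(1 + l))
((-33/W(6) - 16/36) + b(9)*(-106)) - 1*(-30901) = ((-33/(-2) - 16/36) + (9*(1 + 9))*(-106)) - 1*(-30901) = ((-33*(-1/2) - 16*1/36) + (9*10)*(-106)) + 30901 = ((33/2 - 4/9) + 90*(-106)) + 30901 = (289/18 - 9540) + 30901 = -171431/18 + 30901 = 384787/18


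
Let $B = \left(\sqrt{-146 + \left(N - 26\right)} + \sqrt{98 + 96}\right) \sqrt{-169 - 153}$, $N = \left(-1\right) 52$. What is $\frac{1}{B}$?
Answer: $- \frac{i}{2 \sqrt{15617} + 56 i \sqrt{23}} \approx -0.0019954 - 0.0018569 i$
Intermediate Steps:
$N = -52$
$B = i \sqrt{322} \left(\sqrt{194} + 4 i \sqrt{14}\right)$ ($B = \left(\sqrt{-146 - 78} + \sqrt{98 + 96}\right) \sqrt{-169 - 153} = \left(\sqrt{-146 - 78} + \sqrt{194}\right) \sqrt{-322} = \left(\sqrt{-146 - 78} + \sqrt{194}\right) i \sqrt{322} = \left(\sqrt{-224} + \sqrt{194}\right) i \sqrt{322} = \left(4 i \sqrt{14} + \sqrt{194}\right) i \sqrt{322} = \left(\sqrt{194} + 4 i \sqrt{14}\right) i \sqrt{322} = i \sqrt{322} \left(\sqrt{194} + 4 i \sqrt{14}\right) \approx -268.57 + 249.94 i$)
$\frac{1}{B} = \frac{1}{- 56 \sqrt{23} + 2 i \sqrt{15617}}$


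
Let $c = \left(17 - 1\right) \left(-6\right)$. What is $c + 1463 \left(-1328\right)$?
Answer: $-1942960$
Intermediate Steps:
$c = -96$ ($c = \left(17 - 1\right) \left(-6\right) = 16 \left(-6\right) = -96$)
$c + 1463 \left(-1328\right) = -96 + 1463 \left(-1328\right) = -96 - 1942864 = -1942960$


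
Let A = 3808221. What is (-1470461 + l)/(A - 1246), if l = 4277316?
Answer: 561371/761395 ≈ 0.73729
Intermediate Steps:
(-1470461 + l)/(A - 1246) = (-1470461 + 4277316)/(3808221 - 1246) = 2806855/3806975 = 2806855*(1/3806975) = 561371/761395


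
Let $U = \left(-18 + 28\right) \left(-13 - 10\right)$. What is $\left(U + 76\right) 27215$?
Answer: $-4191110$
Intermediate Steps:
$U = -230$ ($U = 10 \left(-23\right) = -230$)
$\left(U + 76\right) 27215 = \left(-230 + 76\right) 27215 = \left(-154\right) 27215 = -4191110$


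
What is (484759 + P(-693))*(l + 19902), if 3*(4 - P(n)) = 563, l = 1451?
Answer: 31041411278/3 ≈ 1.0347e+10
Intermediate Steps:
P(n) = -551/3 (P(n) = 4 - ⅓*563 = 4 - 563/3 = -551/3)
(484759 + P(-693))*(l + 19902) = (484759 - 551/3)*(1451 + 19902) = (1453726/3)*21353 = 31041411278/3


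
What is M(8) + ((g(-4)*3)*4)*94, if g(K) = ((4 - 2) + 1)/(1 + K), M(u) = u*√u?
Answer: -1128 + 16*√2 ≈ -1105.4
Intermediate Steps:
M(u) = u^(3/2)
g(K) = 3/(1 + K) (g(K) = (2 + 1)/(1 + K) = 3/(1 + K))
M(8) + ((g(-4)*3)*4)*94 = 8^(3/2) + (((3/(1 - 4))*3)*4)*94 = 16*√2 + (((3/(-3))*3)*4)*94 = 16*√2 + (((3*(-⅓))*3)*4)*94 = 16*√2 + (-1*3*4)*94 = 16*√2 - 3*4*94 = 16*√2 - 12*94 = 16*√2 - 1128 = -1128 + 16*√2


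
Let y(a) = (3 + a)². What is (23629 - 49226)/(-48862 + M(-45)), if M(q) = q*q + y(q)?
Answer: 25597/45073 ≈ 0.56790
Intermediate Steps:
M(q) = q² + (3 + q)² (M(q) = q*q + (3 + q)² = q² + (3 + q)²)
(23629 - 49226)/(-48862 + M(-45)) = (23629 - 49226)/(-48862 + ((-45)² + (3 - 45)²)) = -25597/(-48862 + (2025 + (-42)²)) = -25597/(-48862 + (2025 + 1764)) = -25597/(-48862 + 3789) = -25597/(-45073) = -25597*(-1/45073) = 25597/45073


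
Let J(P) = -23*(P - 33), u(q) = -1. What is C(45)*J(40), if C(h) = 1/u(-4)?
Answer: 161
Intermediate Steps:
J(P) = 759 - 23*P (J(P) = -23*(-33 + P) = 759 - 23*P)
C(h) = -1 (C(h) = 1/(-1) = -1)
C(45)*J(40) = -(759 - 23*40) = -(759 - 920) = -1*(-161) = 161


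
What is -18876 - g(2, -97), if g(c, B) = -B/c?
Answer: -37849/2 ≈ -18925.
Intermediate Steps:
g(c, B) = -B/c
-18876 - g(2, -97) = -18876 - (-1)*(-97)/2 = -18876 - 1*97/2 = -18876 - 97/2 = -37849/2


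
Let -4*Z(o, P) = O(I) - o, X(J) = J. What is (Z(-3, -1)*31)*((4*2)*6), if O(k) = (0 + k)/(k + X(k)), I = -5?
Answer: -1302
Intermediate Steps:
O(k) = 1/2 (O(k) = (0 + k)/(k + k) = k/((2*k)) = k*(1/(2*k)) = 1/2)
Z(o, P) = -1/8 + o/4 (Z(o, P) = -(1/2 - o)/4 = -1/8 + o/4)
(Z(-3, -1)*31)*((4*2)*6) = ((-1/8 + (1/4)*(-3))*31)*((4*2)*6) = ((-1/8 - 3/4)*31)*(8*6) = -7/8*31*48 = -217/8*48 = -1302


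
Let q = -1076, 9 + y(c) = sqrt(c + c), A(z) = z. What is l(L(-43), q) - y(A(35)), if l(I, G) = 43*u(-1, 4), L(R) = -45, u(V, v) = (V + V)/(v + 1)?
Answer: -41/5 - sqrt(70) ≈ -16.567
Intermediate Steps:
u(V, v) = 2*V/(1 + v) (u(V, v) = (2*V)/(1 + v) = 2*V/(1 + v))
y(c) = -9 + sqrt(2)*sqrt(c) (y(c) = -9 + sqrt(c + c) = -9 + sqrt(2*c) = -9 + sqrt(2)*sqrt(c))
l(I, G) = -86/5 (l(I, G) = 43*(2*(-1)/(1 + 4)) = 43*(2*(-1)/5) = 43*(2*(-1)*(1/5)) = 43*(-2/5) = -86/5)
l(L(-43), q) - y(A(35)) = -86/5 - (-9 + sqrt(2)*sqrt(35)) = -86/5 - (-9 + sqrt(70)) = -86/5 + (9 - sqrt(70)) = -41/5 - sqrt(70)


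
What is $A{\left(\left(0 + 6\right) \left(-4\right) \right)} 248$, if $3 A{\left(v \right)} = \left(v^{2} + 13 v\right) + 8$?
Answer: $\frac{67456}{3} \approx 22485.0$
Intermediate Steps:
$A{\left(v \right)} = \frac{8}{3} + \frac{v^{2}}{3} + \frac{13 v}{3}$ ($A{\left(v \right)} = \frac{\left(v^{2} + 13 v\right) + 8}{3} = \frac{8 + v^{2} + 13 v}{3} = \frac{8}{3} + \frac{v^{2}}{3} + \frac{13 v}{3}$)
$A{\left(\left(0 + 6\right) \left(-4\right) \right)} 248 = \left(\frac{8}{3} + \frac{\left(\left(0 + 6\right) \left(-4\right)\right)^{2}}{3} + \frac{13 \left(0 + 6\right) \left(-4\right)}{3}\right) 248 = \left(\frac{8}{3} + \frac{\left(6 \left(-4\right)\right)^{2}}{3} + \frac{13 \cdot 6 \left(-4\right)}{3}\right) 248 = \left(\frac{8}{3} + \frac{\left(-24\right)^{2}}{3} + \frac{13}{3} \left(-24\right)\right) 248 = \left(\frac{8}{3} + \frac{1}{3} \cdot 576 - 104\right) 248 = \left(\frac{8}{3} + 192 - 104\right) 248 = \frac{272}{3} \cdot 248 = \frac{67456}{3}$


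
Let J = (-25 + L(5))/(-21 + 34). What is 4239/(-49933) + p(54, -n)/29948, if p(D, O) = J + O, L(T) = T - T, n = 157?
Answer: -67442539/747696742 ≈ -0.090200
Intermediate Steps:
L(T) = 0
J = -25/13 (J = (-25 + 0)/(-21 + 34) = -25/13 ≈ -1.9231)
p(D, O) = -25/13 + O
4239/(-49933) + p(54, -n)/29948 = 4239/(-49933) + (-25/13 - 1*157)/29948 = 4239*(-1/49933) + (-25/13 - 157)*(1/29948) = -4239/49933 - 2066/13*1/29948 = -4239/49933 - 1033/194662 = -67442539/747696742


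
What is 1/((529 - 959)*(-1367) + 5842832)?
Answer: 1/6430642 ≈ 1.5551e-7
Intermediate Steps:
1/((529 - 959)*(-1367) + 5842832) = 1/(-430*(-1367) + 5842832) = 1/(587810 + 5842832) = 1/6430642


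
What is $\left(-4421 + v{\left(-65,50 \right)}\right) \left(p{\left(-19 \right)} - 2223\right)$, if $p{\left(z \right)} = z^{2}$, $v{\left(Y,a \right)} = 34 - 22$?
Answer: $8209558$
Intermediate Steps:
$v{\left(Y,a \right)} = 12$ ($v{\left(Y,a \right)} = 34 - 22 = 12$)
$\left(-4421 + v{\left(-65,50 \right)}\right) \left(p{\left(-19 \right)} - 2223\right) = \left(-4421 + 12\right) \left(\left(-19\right)^{2} - 2223\right) = - 4409 \left(361 - 2223\right) = \left(-4409\right) \left(-1862\right) = 8209558$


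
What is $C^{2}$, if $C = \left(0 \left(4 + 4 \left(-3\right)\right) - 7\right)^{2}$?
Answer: $2401$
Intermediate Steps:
$C = 49$ ($C = \left(0 \left(4 - 12\right) - 7\right)^{2} = \left(0 \left(-8\right) - 7\right)^{2} = \left(0 - 7\right)^{2} = \left(-7\right)^{2} = 49$)
$C^{2} = 49^{2} = 2401$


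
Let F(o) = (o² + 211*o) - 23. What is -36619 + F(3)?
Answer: -36000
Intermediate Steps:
F(o) = -23 + o² + 211*o
-36619 + F(3) = -36619 + (-23 + 3² + 211*3) = -36619 + (-23 + 9 + 633) = -36619 + 619 = -36000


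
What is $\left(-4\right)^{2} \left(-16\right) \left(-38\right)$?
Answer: $9728$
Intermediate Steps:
$\left(-4\right)^{2} \left(-16\right) \left(-38\right) = 16 \left(-16\right) \left(-38\right) = \left(-256\right) \left(-38\right) = 9728$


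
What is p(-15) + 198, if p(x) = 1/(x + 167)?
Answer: 30097/152 ≈ 198.01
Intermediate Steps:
p(x) = 1/(167 + x)
p(-15) + 198 = 1/(167 - 15) + 198 = 1/152 + 198 = 30097/152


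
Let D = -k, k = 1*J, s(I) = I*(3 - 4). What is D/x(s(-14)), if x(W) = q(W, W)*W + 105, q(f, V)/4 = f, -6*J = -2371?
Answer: -2371/5334 ≈ -0.44451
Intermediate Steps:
J = 2371/6 (J = -⅙*(-2371) = 2371/6 ≈ 395.17)
q(f, V) = 4*f
s(I) = -I (s(I) = I*(-1) = -I)
x(W) = 105 + 4*W² (x(W) = (4*W)*W + 105 = 4*W² + 105 = 105 + 4*W²)
k = 2371/6 (k = 1*(2371/6) = 2371/6 ≈ 395.17)
D = -2371/6 (D = -1*2371/6 = -2371/6 ≈ -395.17)
D/x(s(-14)) = -2371/(6*(105 + 4*(-1*(-14))²)) = -2371/(6*(105 + 4*14²)) = -2371/(6*(105 + 4*196)) = -2371/(6*(105 + 784)) = -2371/6/889 = -2371/6*1/889 = -2371/5334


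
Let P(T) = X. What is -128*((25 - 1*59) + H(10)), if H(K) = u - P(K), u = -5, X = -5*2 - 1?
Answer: 3584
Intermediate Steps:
X = -11 (X = -10 - 1 = -11)
P(T) = -11
H(K) = 6 (H(K) = -5 - 1*(-11) = -5 + 11 = 6)
-128*((25 - 1*59) + H(10)) = -128*((25 - 1*59) + 6) = -128*((25 - 59) + 6) = -128*(-34 + 6) = -128*(-28) = 3584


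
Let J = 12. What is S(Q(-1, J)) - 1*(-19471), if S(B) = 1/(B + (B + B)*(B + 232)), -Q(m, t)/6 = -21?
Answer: 1759049083/90342 ≈ 19471.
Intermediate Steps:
Q(m, t) = 126 (Q(m, t) = -6*(-21) = 126)
S(B) = 1/(B + 2*B*(232 + B)) (S(B) = 1/(B + (2*B)*(232 + B)) = 1/(B + 2*B*(232 + B)))
S(Q(-1, J)) - 1*(-19471) = 1/(126*(465 + 2*126)) - 1*(-19471) = 1/(126*(465 + 252)) + 19471 = (1/126)/717 + 19471 = (1/126)*(1/717) + 19471 = 1/90342 + 19471 = 1759049083/90342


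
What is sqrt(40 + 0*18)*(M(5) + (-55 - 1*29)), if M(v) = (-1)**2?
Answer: -166*sqrt(10) ≈ -524.94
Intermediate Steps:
M(v) = 1
sqrt(40 + 0*18)*(M(5) + (-55 - 1*29)) = sqrt(40 + 0*18)*(1 + (-55 - 1*29)) = sqrt(40 + 0)*(1 + (-55 - 29)) = sqrt(40)*(1 - 84) = (2*sqrt(10))*(-83) = -166*sqrt(10)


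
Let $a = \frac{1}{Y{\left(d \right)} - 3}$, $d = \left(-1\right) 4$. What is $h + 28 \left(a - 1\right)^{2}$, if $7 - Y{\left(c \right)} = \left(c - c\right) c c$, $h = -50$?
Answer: $- \frac{137}{4} \approx -34.25$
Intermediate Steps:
$d = -4$
$Y{\left(c \right)} = 7$ ($Y{\left(c \right)} = 7 - \left(c - c\right) c c = 7 - 0 c c = 7 - 0 c = 7 - 0 = 7 + 0 = 7$)
$a = \frac{1}{4}$ ($a = \frac{1}{7 - 3} = \frac{1}{4} \approx 0.25$)
$h + 28 \left(a - 1\right)^{2} = -50 + 28 \left(\frac{1}{4} - 1\right)^{2} = -50 + 28 \left(- \frac{3}{4}\right)^{2} = -50 + 28 \cdot \frac{9}{16} = -50 + \frac{63}{4} = - \frac{137}{4}$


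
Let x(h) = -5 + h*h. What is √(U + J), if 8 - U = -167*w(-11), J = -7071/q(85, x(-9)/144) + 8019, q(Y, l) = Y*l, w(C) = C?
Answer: √15733804810/1615 ≈ 77.668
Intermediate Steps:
x(h) = -5 + h²
J = 12696129/1615 (J = -7071*144/(85*(-5 + (-9)²)) + 8019 = -7071*144/(85*(-5 + 81)) + 8019 = -7071/(85*(76*(1/144))) + 8019 = -7071/(85*(19/36)) + 8019 = -7071/1615/36 + 8019 = -7071*36/1615 + 8019 = -254556/1615 + 8019 = 12696129/1615 ≈ 7861.4)
U = -1829 (U = 8 - (-167)*(-11) = 8 - 1*1837 = 8 - 1837 = -1829)
√(U + J) = √(-1829 + 12696129/1615) = √(9742294/1615) = √15733804810/1615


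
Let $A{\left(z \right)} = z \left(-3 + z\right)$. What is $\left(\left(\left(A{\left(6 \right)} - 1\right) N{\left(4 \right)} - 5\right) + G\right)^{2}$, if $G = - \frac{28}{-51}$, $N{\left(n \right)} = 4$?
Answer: $\frac{10504081}{2601} \approx 4038.5$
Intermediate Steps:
$G = \frac{28}{51}$ ($G = \left(-28\right) \left(- \frac{1}{51}\right) = \frac{28}{51} \approx 0.54902$)
$\left(\left(\left(A{\left(6 \right)} - 1\right) N{\left(4 \right)} - 5\right) + G\right)^{2} = \left(\left(\left(6 \left(-3 + 6\right) - 1\right) 4 - 5\right) + \frac{28}{51}\right)^{2} = \left(\left(\left(6 \cdot 3 - 1\right) 4 - 5\right) + \frac{28}{51}\right)^{2} = \left(\left(\left(18 - 1\right) 4 - 5\right) + \frac{28}{51}\right)^{2} = \left(\left(17 \cdot 4 - 5\right) + \frac{28}{51}\right)^{2} = \left(\left(68 - 5\right) + \frac{28}{51}\right)^{2} = \left(63 + \frac{28}{51}\right)^{2} = \left(\frac{3241}{51}\right)^{2} = \frac{10504081}{2601}$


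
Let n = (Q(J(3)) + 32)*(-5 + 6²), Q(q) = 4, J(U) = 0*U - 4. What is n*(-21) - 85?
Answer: -23521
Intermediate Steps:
J(U) = -4 (J(U) = 0 - 4 = -4)
n = 1116 (n = (4 + 32)*(-5 + 6²) = 36*(-5 + 36) = 36*31 = 1116)
n*(-21) - 85 = 1116*(-21) - 85 = -23436 - 85 = -23521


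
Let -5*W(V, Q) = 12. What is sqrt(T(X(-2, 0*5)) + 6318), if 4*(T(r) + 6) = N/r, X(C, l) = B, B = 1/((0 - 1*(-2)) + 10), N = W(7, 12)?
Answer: 2*sqrt(39405)/5 ≈ 79.403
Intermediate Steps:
W(V, Q) = -12/5 (W(V, Q) = -1/5*12 = -12/5)
N = -12/5 ≈ -2.4000
B = 1/12 (B = 1/((0 + 2) + 10) = 1/(2 + 10) = 1/12 ≈ 0.083333)
X(C, l) = 1/12
T(r) = -6 - 3/(5*r) (T(r) = -6 + (-12/(5*r))/4 = -6 - 3/(5*r))
sqrt(T(X(-2, 0*5)) + 6318) = sqrt((-6 - 3/(5*1/12)) + 6318) = sqrt((-6 - 3/5*12) + 6318) = sqrt((-6 - 36/5) + 6318) = sqrt(-66/5 + 6318) = sqrt(31524/5) = 2*sqrt(39405)/5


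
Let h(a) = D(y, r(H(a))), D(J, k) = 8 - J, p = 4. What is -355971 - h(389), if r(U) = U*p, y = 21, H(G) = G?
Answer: -355958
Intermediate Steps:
r(U) = 4*U (r(U) = U*4 = 4*U)
h(a) = -13 (h(a) = 8 - 1*21 = 8 - 21 = -13)
-355971 - h(389) = -355971 - 1*(-13) = -355971 + 13 = -355958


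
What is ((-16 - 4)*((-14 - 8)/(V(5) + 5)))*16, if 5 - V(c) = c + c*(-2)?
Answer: 1408/3 ≈ 469.33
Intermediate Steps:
V(c) = 5 + c (V(c) = 5 - (c + c*(-2)) = 5 - (c - 2*c) = 5 - (-1)*c = 5 + c)
((-16 - 4)*((-14 - 8)/(V(5) + 5)))*16 = ((-16 - 4)*((-14 - 8)/((5 + 5) + 5)))*16 = -(-440)/(10 + 5)*16 = -(-440)/15*16 = -20*(-22/15)*16 = (88/3)*16 = 1408/3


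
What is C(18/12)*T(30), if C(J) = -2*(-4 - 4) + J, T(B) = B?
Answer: 525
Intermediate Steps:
C(J) = 16 + J (C(J) = -2*(-8) + J = 16 + J)
C(18/12)*T(30) = (16 + 18/12)*30 = (16 + 18*(1/12))*30 = (16 + 3/2)*30 = (35/2)*30 = 525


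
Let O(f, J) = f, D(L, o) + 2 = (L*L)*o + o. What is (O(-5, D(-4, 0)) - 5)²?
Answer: 100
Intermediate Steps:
D(L, o) = -2 + o + o*L² (D(L, o) = -2 + ((L*L)*o + o) = -2 + (L²*o + o) = -2 + (o*L² + o) = -2 + (o + o*L²) = -2 + o + o*L²)
(O(-5, D(-4, 0)) - 5)² = (-5 - 5)² = (-10)² = 100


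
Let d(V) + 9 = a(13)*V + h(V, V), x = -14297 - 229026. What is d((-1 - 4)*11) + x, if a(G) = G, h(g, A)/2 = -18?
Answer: -244083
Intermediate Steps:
h(g, A) = -36 (h(g, A) = 2*(-18) = -36)
x = -243323
d(V) = -45 + 13*V (d(V) = -9 + (13*V - 36) = -9 + (-36 + 13*V) = -45 + 13*V)
d((-1 - 4)*11) + x = (-45 + 13*((-1 - 4)*11)) - 243323 = (-45 + 13*(-5*11)) - 243323 = (-45 + 13*(-55)) - 243323 = (-45 - 715) - 243323 = -760 - 243323 = -244083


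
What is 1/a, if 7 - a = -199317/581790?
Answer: 193930/1423949 ≈ 0.13619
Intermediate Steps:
a = 1423949/193930 (a = 7 - (-199317)/581790 = 7 - 1*(-66439/193930) = 7 + 66439/193930 = 1423949/193930 ≈ 7.3426)
1/a = 1/(1423949/193930) = 193930/1423949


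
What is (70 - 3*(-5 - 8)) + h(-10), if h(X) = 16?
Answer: 125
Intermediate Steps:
(70 - 3*(-5 - 8)) + h(-10) = (70 - 3*(-5 - 8)) + 16 = (70 - 3*(-13)) + 16 = (70 + 39) + 16 = 109 + 16 = 125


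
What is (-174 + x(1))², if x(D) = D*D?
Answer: 29929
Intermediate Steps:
x(D) = D²
(-174 + x(1))² = (-174 + 1²)² = (-174 + 1)² = (-173)² = 29929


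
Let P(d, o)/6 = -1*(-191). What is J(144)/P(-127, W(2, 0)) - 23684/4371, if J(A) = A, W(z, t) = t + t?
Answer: -142540/26931 ≈ -5.2928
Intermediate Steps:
W(z, t) = 2*t
P(d, o) = 1146 (P(d, o) = 6*(-1*(-191)) = 6*191 = 1146)
J(144)/P(-127, W(2, 0)) - 23684/4371 = 144/1146 - 23684/4371 = 144*(1/1146) - 23684*1/4371 = 24/191 - 764/141 = -142540/26931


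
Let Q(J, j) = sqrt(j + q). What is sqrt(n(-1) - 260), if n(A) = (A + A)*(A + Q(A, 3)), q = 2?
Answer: sqrt(-258 - 2*sqrt(5)) ≈ 16.201*I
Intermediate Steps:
Q(J, j) = sqrt(2 + j) (Q(J, j) = sqrt(j + 2) = sqrt(2 + j))
n(A) = 2*A*(A + sqrt(5)) (n(A) = (A + A)*(A + sqrt(2 + 3)) = (2*A)*(A + sqrt(5)) = 2*A*(A + sqrt(5)))
sqrt(n(-1) - 260) = sqrt(2*(-1)*(-1 + sqrt(5)) - 260) = sqrt((2 - 2*sqrt(5)) - 260) = sqrt(-258 - 2*sqrt(5))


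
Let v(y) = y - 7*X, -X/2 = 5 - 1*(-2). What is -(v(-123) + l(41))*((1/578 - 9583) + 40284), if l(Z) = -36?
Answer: 1082455919/578 ≈ 1.8728e+6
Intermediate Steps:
X = -14 (X = -2*(5 - 1*(-2)) = -2*(5 + 2) = -2*7 = -14)
v(y) = 98 + y (v(y) = y - 7*(-14) = y + 98 = 98 + y)
-(v(-123) + l(41))*((1/578 - 9583) + 40284) = -((98 - 123) - 36)*((1/578 - 9583) + 40284) = -(-25 - 36)*((1/578 - 9583) + 40284) = -(-61)*(-5538973/578 + 40284) = -(-61)*17745179/578 = -1*(-1082455919/578) = 1082455919/578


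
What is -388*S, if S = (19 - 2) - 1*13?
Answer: -1552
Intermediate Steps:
S = 4 (S = 17 - 13 = 4)
-388*S = -388*4 = -1552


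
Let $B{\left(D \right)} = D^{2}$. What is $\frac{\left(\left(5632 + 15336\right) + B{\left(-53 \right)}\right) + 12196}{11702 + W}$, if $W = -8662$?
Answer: $\frac{35973}{3040} \approx 11.833$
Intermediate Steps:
$\frac{\left(\left(5632 + 15336\right) + B{\left(-53 \right)}\right) + 12196}{11702 + W} = \frac{\left(\left(5632 + 15336\right) + \left(-53\right)^{2}\right) + 12196}{11702 - 8662} = \frac{\left(20968 + 2809\right) + 12196}{3040} = \left(23777 + 12196\right) \frac{1}{3040} = 35973 \cdot \frac{1}{3040} = \frac{35973}{3040}$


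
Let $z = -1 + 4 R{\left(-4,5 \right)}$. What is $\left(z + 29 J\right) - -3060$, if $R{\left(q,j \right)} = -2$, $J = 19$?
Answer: $3602$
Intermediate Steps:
$z = -9$ ($z = -1 + 4 \left(-2\right) = -1 - 8 = -9$)
$\left(z + 29 J\right) - -3060 = \left(-9 + 29 \cdot 19\right) - -3060 = \left(-9 + 551\right) + 3060 = 542 + 3060 = 3602$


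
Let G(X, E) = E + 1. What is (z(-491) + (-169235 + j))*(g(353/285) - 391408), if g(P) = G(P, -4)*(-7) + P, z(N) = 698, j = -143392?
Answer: 34794102213118/285 ≈ 1.2208e+11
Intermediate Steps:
G(X, E) = 1 + E
g(P) = 21 + P (g(P) = (1 - 4)*(-7) + P = -3*(-7) + P = 21 + P)
(z(-491) + (-169235 + j))*(g(353/285) - 391408) = (698 + (-169235 - 143392))*((21 + 353/285) - 391408) = (698 - 312627)*((21 + 353*(1/285)) - 391408) = -311929*((21 + 353/285) - 391408) = -311929*(6338/285 - 391408) = -311929*(-111544942/285) = 34794102213118/285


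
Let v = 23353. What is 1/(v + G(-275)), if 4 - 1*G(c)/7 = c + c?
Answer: 1/27231 ≈ 3.6723e-5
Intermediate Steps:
G(c) = 28 - 14*c (G(c) = 28 - 7*(c + c) = 28 - 14*c)
1/(v + G(-275)) = 1/(23353 + (28 - 14*(-275))) = 1/(23353 + (28 + 3850)) = 1/(23353 + 3878) = 1/27231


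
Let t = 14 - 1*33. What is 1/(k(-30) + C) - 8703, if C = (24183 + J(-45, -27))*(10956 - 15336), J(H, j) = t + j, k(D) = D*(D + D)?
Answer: -920066016781/105718260 ≈ -8703.0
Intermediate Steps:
t = -19 (t = 14 - 33 = -19)
k(D) = 2*D**2 (k(D) = D*(2*D) = 2*D**2)
J(H, j) = -19 + j
C = -105720060 (C = (24183 + (-19 - 27))*(10956 - 15336) = (24183 - 46)*(-4380) = 24137*(-4380) = -105720060)
1/(k(-30) + C) - 8703 = 1/(2*(-30)**2 - 105720060) - 8703 = 1/(2*900 - 105720060) - 8703 = 1/(1800 - 105720060) - 8703 = 1/(-105718260) - 8703 = -1/105718260 - 8703 = -920066016781/105718260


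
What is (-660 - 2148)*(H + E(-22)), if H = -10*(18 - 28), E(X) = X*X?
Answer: -1639872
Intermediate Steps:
E(X) = X²
H = 100 (H = -10*(-10) = 100)
(-660 - 2148)*(H + E(-22)) = (-660 - 2148)*(100 + (-22)²) = -2808*(100 + 484) = -2808*584 = -1639872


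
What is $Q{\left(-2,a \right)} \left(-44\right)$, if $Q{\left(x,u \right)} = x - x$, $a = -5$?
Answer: $0$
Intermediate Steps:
$Q{\left(x,u \right)} = 0$
$Q{\left(-2,a \right)} \left(-44\right) = 0 \left(-44\right) = 0$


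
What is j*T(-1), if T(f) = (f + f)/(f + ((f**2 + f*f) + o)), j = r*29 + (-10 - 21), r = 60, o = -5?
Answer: 1709/2 ≈ 854.50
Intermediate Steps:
j = 1709 (j = 60*29 + (-10 - 21) = 1740 - 31 = 1709)
T(f) = 2*f/(-5 + f + 2*f**2) (T(f) = (f + f)/(f + ((f**2 + f*f) - 5)) = (2*f)/(f + ((f**2 + f**2) - 5)) = (2*f)/(f + (2*f**2 - 5)) = (2*f)/(f + (-5 + 2*f**2)) = (2*f)/(-5 + f + 2*f**2) = 2*f/(-5 + f + 2*f**2))
j*T(-1) = 1709*(2*(-1)/(-5 - 1 + 2*(-1)**2)) = 1709*(2*(-1)/(-5 - 1 + 2*1)) = 1709*(2*(-1)/(-5 - 1 + 2)) = 1709*(2*(-1)/(-4)) = 1709*(2*(-1)*(-1/4)) = 1709*(1/2) = 1709/2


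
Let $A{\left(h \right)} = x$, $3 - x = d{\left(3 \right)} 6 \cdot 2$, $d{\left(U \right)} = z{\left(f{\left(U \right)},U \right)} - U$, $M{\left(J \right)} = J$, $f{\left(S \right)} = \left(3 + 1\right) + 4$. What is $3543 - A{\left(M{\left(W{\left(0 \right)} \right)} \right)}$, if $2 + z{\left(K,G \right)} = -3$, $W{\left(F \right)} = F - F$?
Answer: $3444$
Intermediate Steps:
$W{\left(F \right)} = 0$
$f{\left(S \right)} = 8$ ($f{\left(S \right)} = 4 + 4 = 8$)
$z{\left(K,G \right)} = -5$ ($z{\left(K,G \right)} = -2 - 3 = -5$)
$d{\left(U \right)} = -5 - U$
$x = 99$ ($x = 3 - \left(-5 - 3\right) 6 \cdot 2 = 3 - \left(-8\right) 6 \cdot 2 = 3 - \left(-48\right) 2 = 3 - -96 = 3 + 96 = 99$)
$A{\left(h \right)} = 99$
$3543 - A{\left(M{\left(W{\left(0 \right)} \right)} \right)} = 3543 - 99 = 3444$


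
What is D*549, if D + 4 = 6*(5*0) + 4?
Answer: 0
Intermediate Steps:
D = 0 (D = -4 + (6*(5*0) + 4) = -4 + (6*0 + 4) = -4 + (0 + 4) = -4 + 4 = 0)
D*549 = 0*549 = 0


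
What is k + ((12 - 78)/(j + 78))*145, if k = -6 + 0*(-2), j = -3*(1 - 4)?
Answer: -116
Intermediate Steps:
j = 9 (j = -3*(-3) = 9)
k = -6 (k = -6 + 0 = -6)
k + ((12 - 78)/(j + 78))*145 = -6 + ((12 - 78)/(9 + 78))*145 = -6 - 66/87*145 = -6 - 66*1/87*145 = -6 - 22/29*145 = -6 - 110 = -116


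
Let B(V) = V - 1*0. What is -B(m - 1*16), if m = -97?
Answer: 113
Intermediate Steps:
B(V) = V (B(V) = V + 0 = V)
-B(m - 1*16) = -(-97 - 1*16) = -(-97 - 16) = -1*(-113) = 113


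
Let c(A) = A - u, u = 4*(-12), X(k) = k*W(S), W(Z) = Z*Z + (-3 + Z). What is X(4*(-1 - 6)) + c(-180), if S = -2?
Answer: -104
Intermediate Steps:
W(Z) = -3 + Z + Z² (W(Z) = Z² + (-3 + Z) = -3 + Z + Z²)
X(k) = -k (X(k) = k*(-3 - 2 + (-2)²) = k*(-3 - 2 + 4) = k*(-1) = -k)
u = -48
c(A) = 48 + A (c(A) = A - 1*(-48) = A + 48 = 48 + A)
X(4*(-1 - 6)) + c(-180) = -4*(-1 - 6) + (48 - 180) = -4*(-7) - 132 = -1*(-28) - 132 = 28 - 132 = -104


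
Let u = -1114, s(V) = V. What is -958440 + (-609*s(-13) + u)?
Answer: -951637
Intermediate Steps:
-958440 + (-609*s(-13) + u) = -958440 + (-609*(-13) - 1114) = -958440 + (7917 - 1114) = -958440 + 6803 = -951637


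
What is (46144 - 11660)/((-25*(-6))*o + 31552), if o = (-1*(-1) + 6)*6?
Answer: 8621/9463 ≈ 0.91102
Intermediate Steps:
o = 42 (o = (1 + 6)*6 = 7*6 = 42)
(46144 - 11660)/((-25*(-6))*o + 31552) = (46144 - 11660)/(-25*(-6)*42 + 31552) = 34484/(150*42 + 31552) = 34484/(6300 + 31552) = 34484/37852 = 34484*(1/37852) = 8621/9463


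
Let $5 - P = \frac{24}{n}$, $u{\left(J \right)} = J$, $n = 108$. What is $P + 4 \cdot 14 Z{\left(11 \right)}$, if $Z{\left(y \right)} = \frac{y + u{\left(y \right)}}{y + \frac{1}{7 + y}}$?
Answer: $\frac{208141}{1791} \approx 116.21$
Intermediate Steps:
$P = \frac{43}{9}$ ($P = 5 - \frac{24}{108} = 5 - 24 \cdot \frac{1}{108} = 5 - \frac{2}{9} = \frac{43}{9} \approx 4.7778$)
$Z{\left(y \right)} = \frac{2 y}{y + \frac{1}{7 + y}}$ ($Z{\left(y \right)} = \frac{y + y}{y + \frac{1}{7 + y}} = \frac{2 y}{y + \frac{1}{7 + y}}$)
$P + 4 \cdot 14 Z{\left(11 \right)} = \frac{43}{9} + 4 \cdot 14 \cdot 2 \cdot 11 \frac{1}{1 + 11^{2} + 7 \cdot 11} \left(7 + 11\right) = \frac{43}{9} + 56 \cdot 2 \cdot 11 \frac{1}{1 + 121 + 77} \cdot 18 = \frac{43}{9} + 56 \cdot 2 \cdot 11 \cdot \frac{1}{199} \cdot 18 = \frac{43}{9} + 56 \cdot \frac{396}{199} = \frac{43}{9} + \frac{22176}{199} = \frac{208141}{1791}$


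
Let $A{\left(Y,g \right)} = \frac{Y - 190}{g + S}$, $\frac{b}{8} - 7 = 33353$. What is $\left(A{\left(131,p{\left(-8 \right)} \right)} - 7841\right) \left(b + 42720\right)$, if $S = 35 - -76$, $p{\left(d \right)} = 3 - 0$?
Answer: $- \frac{46126942800}{19} \approx -2.4277 \cdot 10^{9}$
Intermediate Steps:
$p{\left(d \right)} = 3$ ($p{\left(d \right)} = 3 + 0 = 3$)
$S = 111$ ($S = 35 + 76 = 111$)
$b = 266880$ ($b = 56 + 8 \cdot 33353 = 56 + 266824 = 266880$)
$A{\left(Y,g \right)} = \frac{-190 + Y}{111 + g}$ ($A{\left(Y,g \right)} = \frac{Y - 190}{g + 111} = \frac{-190 + Y}{111 + g}$)
$\left(A{\left(131,p{\left(-8 \right)} \right)} - 7841\right) \left(b + 42720\right) = \left(\frac{-190 + 131}{111 + 3} - 7841\right) \left(266880 + 42720\right) = \left(\frac{1}{114} \left(-59\right) - 7841\right) 309600 = \left(- \frac{59}{114} - 7841\right) 309600 = \left(- \frac{893933}{114}\right) 309600 = - \frac{46126942800}{19}$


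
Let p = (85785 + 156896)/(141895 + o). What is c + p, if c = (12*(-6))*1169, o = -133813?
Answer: -680003095/8082 ≈ -84138.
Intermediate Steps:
p = 242681/8082 (p = (85785 + 156896)/(141895 - 133813) = 242681/8082 ≈ 30.027)
c = -84168 (c = -72*1169 = -84168)
c + p = -84168 + 242681/8082 = -680003095/8082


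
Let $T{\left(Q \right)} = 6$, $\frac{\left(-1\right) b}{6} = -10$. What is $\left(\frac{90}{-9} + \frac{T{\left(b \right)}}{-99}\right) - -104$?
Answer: $\frac{3100}{33} \approx 93.939$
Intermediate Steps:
$b = 60$ ($b = \left(-6\right) \left(-10\right) = 60$)
$\left(\frac{90}{-9} + \frac{T{\left(b \right)}}{-99}\right) - -104 = \left(\frac{90}{-9} + \frac{6}{-99}\right) - -104 = \left(90 \left(- \frac{1}{9}\right) + 6 \left(- \frac{1}{99}\right)\right) + 104 = \left(-10 - \frac{2}{33}\right) + 104 = - \frac{332}{33} + 104 = \frac{3100}{33}$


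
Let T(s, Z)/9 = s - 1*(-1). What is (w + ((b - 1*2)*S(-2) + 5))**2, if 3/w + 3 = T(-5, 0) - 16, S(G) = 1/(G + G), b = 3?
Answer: 1067089/48400 ≈ 22.047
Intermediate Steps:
T(s, Z) = 9 + 9*s (T(s, Z) = 9*(s - 1*(-1)) = 9*(s + 1) = 9*(1 + s) = 9 + 9*s)
S(G) = 1/(2*G)
w = -3/55 (w = 3/(-3 + ((9 + 9*(-5)) - 16)) = 3/(-3 + ((9 - 45) - 16)) = 3/(-3 + (-36 - 16)) = 3/(-3 - 52) = 3/(-55) = 3*(-1/55) = -3/55 ≈ -0.054545)
(w + ((b - 1*2)*S(-2) + 5))**2 = (-3/55 + ((3 - 1*2)*((1/2)/(-2)) + 5))**2 = (-3/55 + ((3 - 2)*((1/2)*(-1/2)) + 5))**2 = (-3/55 + (1*(-1/4) + 5))**2 = (-3/55 + (-1/4 + 5))**2 = (-3/55 + 19/4)**2 = (1033/220)**2 = 1067089/48400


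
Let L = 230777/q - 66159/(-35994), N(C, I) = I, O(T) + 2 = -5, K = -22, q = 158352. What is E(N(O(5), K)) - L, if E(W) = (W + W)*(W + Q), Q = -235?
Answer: 10738945352033/949953648 ≈ 11305.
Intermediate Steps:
O(T) = -7 (O(T) = -2 - 5 = -7)
E(W) = 2*W*(-235 + W) (E(W) = (W + W)*(W - 235) = (2*W)*(-235 + W) = 2*W*(-235 + W))
L = 3130499551/949953648 (L = 230777/158352 - 66159/(-35994) = 230777*(1/158352) - 66159*(-1/35994) = 230777/158352 + 22053/11998 = 3130499551/949953648 ≈ 3.2954)
E(N(O(5), K)) - L = 2*(-22)*(-235 - 22) - 1*3130499551/949953648 = 2*(-22)*(-257) - 3130499551/949953648 = 11308 - 3130499551/949953648 = 10738945352033/949953648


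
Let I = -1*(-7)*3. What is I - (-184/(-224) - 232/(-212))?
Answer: 28321/1484 ≈ 19.084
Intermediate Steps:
I = 21 (I = 7*3 = 21)
I - (-184/(-224) - 232/(-212)) = 21 - (-184/(-224) - 232/(-212)) = 21 - (-184*(-1/224) - 232*(-1/212)) = 21 - (23/28 + 58/53) = 21 - 1*2843/1484 = 21 - 2843/1484 = 28321/1484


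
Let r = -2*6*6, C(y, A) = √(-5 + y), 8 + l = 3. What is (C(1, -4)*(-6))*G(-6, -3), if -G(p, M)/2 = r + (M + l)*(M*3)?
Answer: 0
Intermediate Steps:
l = -5 (l = -8 + 3 = -5)
r = -72 (r = -12*6 = -72)
G(p, M) = 144 - 6*M*(-5 + M) (G(p, M) = -2*(-72 + (M - 5)*(M*3)) = -2*(-72 + (-5 + M)*(3*M)) = -2*(-72 + 3*M*(-5 + M)) = 144 - 6*M*(-5 + M))
(C(1, -4)*(-6))*G(-6, -3) = (√(-5 + 1)*(-6))*(144 - 6*(-3)² + 30*(-3)) = (√(-4)*(-6))*(144 - 6*9 - 90) = ((2*I)*(-6))*(144 - 54 - 90) = -12*I*0 = 0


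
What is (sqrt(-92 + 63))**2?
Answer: -29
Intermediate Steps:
(sqrt(-92 + 63))**2 = (sqrt(-29))**2 = (I*sqrt(29))**2 = -29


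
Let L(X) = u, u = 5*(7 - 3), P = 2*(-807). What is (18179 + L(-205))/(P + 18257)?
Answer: 18199/16643 ≈ 1.0935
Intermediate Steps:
P = -1614
u = 20 (u = 5*4 = 20)
L(X) = 20
(18179 + L(-205))/(P + 18257) = (18179 + 20)/(-1614 + 18257) = 18199/16643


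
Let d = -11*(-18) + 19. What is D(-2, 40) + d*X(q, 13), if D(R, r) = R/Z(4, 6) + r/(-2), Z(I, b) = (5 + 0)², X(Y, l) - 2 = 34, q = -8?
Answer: 194798/25 ≈ 7791.9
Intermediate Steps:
X(Y, l) = 36 (X(Y, l) = 2 + 34 = 36)
Z(I, b) = 25 (Z(I, b) = 5² = 25)
D(R, r) = -r/2 + R/25 (D(R, r) = R/25 + r/(-2) = R*(1/25) + r*(-½) = R/25 - r/2 = -r/2 + R/25)
d = 217 (d = 198 + 19 = 217)
D(-2, 40) + d*X(q, 13) = (-½*40 + (1/25)*(-2)) + 217*36 = (-20 - 2/25) + 7812 = -502/25 + 7812 = 194798/25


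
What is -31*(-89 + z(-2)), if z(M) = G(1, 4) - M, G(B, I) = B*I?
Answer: 2573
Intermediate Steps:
z(M) = 4 - M (z(M) = 1*4 - M = 4 - M)
-31*(-89 + z(-2)) = -31*(-89 + (4 - 1*(-2))) = -31*(-89 + (4 + 2)) = -31*(-89 + 6) = -31*(-83) = 2573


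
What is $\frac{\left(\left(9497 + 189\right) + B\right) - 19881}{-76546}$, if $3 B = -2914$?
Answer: $\frac{33499}{229638} \approx 0.14588$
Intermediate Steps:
$B = - \frac{2914}{3}$ ($B = \frac{1}{3} \left(-2914\right) = - \frac{2914}{3} \approx -971.33$)
$\frac{\left(\left(9497 + 189\right) + B\right) - 19881}{-76546} = \frac{\left(\left(9497 + 189\right) - \frac{2914}{3}\right) - 19881}{-76546} = \left(\left(9686 - \frac{2914}{3}\right) - 19881\right) \left(- \frac{1}{76546}\right) = \left(\frac{26144}{3} - 19881\right) \left(- \frac{1}{76546}\right) = \left(- \frac{33499}{3}\right) \left(- \frac{1}{76546}\right) = \frac{33499}{229638}$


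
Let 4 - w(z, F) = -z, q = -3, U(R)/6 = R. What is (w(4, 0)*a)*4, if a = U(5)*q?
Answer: -2880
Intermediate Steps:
U(R) = 6*R
w(z, F) = 4 + z (w(z, F) = 4 - (-1)*z = 4 + z)
a = -90 (a = (6*5)*(-3) = 30*(-3) = -90)
(w(4, 0)*a)*4 = ((4 + 4)*(-90))*4 = (8*(-90))*4 = -720*4 = -2880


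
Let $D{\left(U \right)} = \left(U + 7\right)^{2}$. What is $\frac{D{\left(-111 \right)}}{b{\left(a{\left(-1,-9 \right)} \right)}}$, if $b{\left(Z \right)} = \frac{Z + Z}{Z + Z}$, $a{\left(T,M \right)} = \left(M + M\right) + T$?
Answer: $10816$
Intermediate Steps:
$a{\left(T,M \right)} = T + 2 M$ ($a{\left(T,M \right)} = 2 M + T = T + 2 M$)
$b{\left(Z \right)} = 1$ ($b{\left(Z \right)} = \frac{2 Z}{2 Z} = 2 Z \frac{1}{2 Z} = 1$)
$D{\left(U \right)} = \left(7 + U\right)^{2}$
$\frac{D{\left(-111 \right)}}{b{\left(a{\left(-1,-9 \right)} \right)}} = \frac{\left(7 - 111\right)^{2}}{1} = \left(-104\right)^{2} \cdot 1 = 10816 \cdot 1 = 10816$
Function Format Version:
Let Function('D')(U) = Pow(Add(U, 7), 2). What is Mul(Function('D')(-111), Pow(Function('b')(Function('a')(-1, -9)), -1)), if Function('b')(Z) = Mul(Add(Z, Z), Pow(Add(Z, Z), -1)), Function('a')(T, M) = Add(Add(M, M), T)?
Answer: 10816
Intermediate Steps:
Function('a')(T, M) = Add(T, Mul(2, M)) (Function('a')(T, M) = Add(Mul(2, M), T) = Add(T, Mul(2, M)))
Function('b')(Z) = 1 (Function('b')(Z) = Mul(Mul(2, Z), Pow(Mul(2, Z), -1)) = Mul(Mul(2, Z), Mul(Rational(1, 2), Pow(Z, -1))) = 1)
Function('D')(U) = Pow(Add(7, U), 2)
Mul(Function('D')(-111), Pow(Function('b')(Function('a')(-1, -9)), -1)) = Mul(Pow(Add(7, -111), 2), Pow(1, -1)) = Mul(Pow(-104, 2), 1) = Mul(10816, 1) = 10816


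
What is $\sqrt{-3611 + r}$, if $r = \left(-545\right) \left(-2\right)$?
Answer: $i \sqrt{2521} \approx 50.21 i$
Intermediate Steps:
$r = 1090$
$\sqrt{-3611 + r} = \sqrt{-3611 + 1090} = \sqrt{-2521} = i \sqrt{2521}$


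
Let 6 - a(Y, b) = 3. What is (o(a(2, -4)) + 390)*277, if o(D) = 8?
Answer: 110246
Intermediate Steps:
a(Y, b) = 3 (a(Y, b) = 6 - 1*3 = 6 - 3 = 3)
(o(a(2, -4)) + 390)*277 = (8 + 390)*277 = 398*277 = 110246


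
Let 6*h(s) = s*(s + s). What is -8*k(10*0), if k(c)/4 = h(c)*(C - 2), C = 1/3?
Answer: 0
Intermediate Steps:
C = ⅓ ≈ 0.33333
h(s) = s²/3 (h(s) = (s*(s + s))/6 = (s*(2*s))/6 = (2*s²)/6 = s²/3)
k(c) = -20*c²/9 (k(c) = 4*((c²/3)*(⅓ - 2)) = 4*((c²/3)*(-5/3)) = 4*(-5*c²/9) = -20*c²/9)
-8*k(10*0) = -(-160)*(10*0)²/9 = -(-160)*0²/9 = -(-160)*0/9 = -8*0 = 0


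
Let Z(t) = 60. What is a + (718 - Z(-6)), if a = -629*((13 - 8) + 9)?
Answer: -8148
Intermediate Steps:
a = -8806 (a = -629*(5 + 9) = -629*14 = -8806)
a + (718 - Z(-6)) = -8806 + (718 - 1*60) = -8806 + (718 - 60) = -8806 + 658 = -8148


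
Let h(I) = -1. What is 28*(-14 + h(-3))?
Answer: -420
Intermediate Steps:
28*(-14 + h(-3)) = 28*(-14 - 1) = 28*(-15) = -420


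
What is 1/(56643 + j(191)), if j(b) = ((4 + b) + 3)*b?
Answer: 1/94461 ≈ 1.0586e-5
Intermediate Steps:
j(b) = b*(7 + b) (j(b) = (7 + b)*b = b*(7 + b))
1/(56643 + j(191)) = 1/(56643 + 191*(7 + 191)) = 1/(56643 + 191*198) = 1/(56643 + 37818) = 1/94461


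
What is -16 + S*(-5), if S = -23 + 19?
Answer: 4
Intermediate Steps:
S = -4
-16 + S*(-5) = -16 - 4*(-5) = -16 + 20 = 4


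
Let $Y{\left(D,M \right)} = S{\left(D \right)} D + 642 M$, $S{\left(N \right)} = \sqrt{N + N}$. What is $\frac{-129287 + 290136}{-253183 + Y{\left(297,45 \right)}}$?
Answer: $- \frac{36077304757}{50254953703} - \frac{143316459 \sqrt{66}}{50254953703} \approx -0.74105$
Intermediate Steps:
$S{\left(N \right)} = \sqrt{2} \sqrt{N}$ ($S{\left(N \right)} = \sqrt{2 N} = \sqrt{2} \sqrt{N}$)
$Y{\left(D,M \right)} = 642 M + \sqrt{2} D^{\frac{3}{2}}$ ($Y{\left(D,M \right)} = \sqrt{2} \sqrt{D} D + 642 M = \sqrt{2} D^{\frac{3}{2}} + 642 M = 642 M + \sqrt{2} D^{\frac{3}{2}}$)
$\frac{-129287 + 290136}{-253183 + Y{\left(297,45 \right)}} = \frac{-129287 + 290136}{-253183 + \left(642 \cdot 45 + \sqrt{2} \cdot 297^{\frac{3}{2}}\right)} = \frac{160849}{-253183 + \left(28890 + \sqrt{2} \cdot 891 \sqrt{33}\right)} = \frac{160849}{-253183 + \left(28890 + 891 \sqrt{66}\right)} = \frac{160849}{-224293 + 891 \sqrt{66}}$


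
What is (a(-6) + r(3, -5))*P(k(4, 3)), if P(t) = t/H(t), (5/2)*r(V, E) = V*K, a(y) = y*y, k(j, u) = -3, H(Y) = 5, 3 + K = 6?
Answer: -594/25 ≈ -23.760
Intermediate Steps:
K = 3 (K = -3 + 6 = 3)
a(y) = y²
r(V, E) = 6*V/5 (r(V, E) = 2*(V*3)/5 = 2*(3*V)/5 = 6*V/5)
P(t) = t/5
(a(-6) + r(3, -5))*P(k(4, 3)) = ((-6)² + (6/5)*3)*((⅕)*(-3)) = (36 + 18/5)*(-⅗) = (198/5)*(-⅗) = -594/25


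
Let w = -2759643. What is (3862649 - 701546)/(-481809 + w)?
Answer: -1053701/1080484 ≈ -0.97521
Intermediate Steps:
(3862649 - 701546)/(-481809 + w) = (3862649 - 701546)/(-481809 - 2759643) = 3161103/(-3241452) = 3161103*(-1/3241452) = -1053701/1080484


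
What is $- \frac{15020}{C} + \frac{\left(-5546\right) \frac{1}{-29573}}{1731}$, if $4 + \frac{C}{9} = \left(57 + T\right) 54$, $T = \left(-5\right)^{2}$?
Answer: $- \frac{64055495227}{169851283434} \approx -0.37713$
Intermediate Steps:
$T = 25$
$C = 39816$ ($C = -36 + 9 \left(57 + 25\right) 54 = -36 + 9 \cdot 82 \cdot 54 = -36 + 9 \cdot 4428 = -36 + 39852 = 39816$)
$- \frac{15020}{C} + \frac{\left(-5546\right) \frac{1}{-29573}}{1731} = - \frac{15020}{39816} + \frac{\left(-5546\right) \frac{1}{-29573}}{1731} = \left(-15020\right) \frac{1}{39816} + \left(-5546\right) \left(- \frac{1}{29573}\right) \frac{1}{1731} = - \frac{3755}{9954} + \frac{5546}{29573} \cdot \frac{1}{1731} = - \frac{3755}{9954} + \frac{5546}{51190863} = - \frac{64055495227}{169851283434}$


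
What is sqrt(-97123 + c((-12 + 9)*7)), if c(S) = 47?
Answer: 2*I*sqrt(24269) ≈ 311.57*I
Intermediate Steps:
sqrt(-97123 + c((-12 + 9)*7)) = sqrt(-97123 + 47) = sqrt(-97076) = 2*I*sqrt(24269)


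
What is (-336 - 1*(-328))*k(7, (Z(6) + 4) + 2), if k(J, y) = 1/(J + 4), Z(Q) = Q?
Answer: -8/11 ≈ -0.72727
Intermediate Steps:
k(J, y) = 1/(4 + J)
(-336 - 1*(-328))*k(7, (Z(6) + 4) + 2) = (-336 - 1*(-328))/(4 + 7) = (-336 + 328)/11 = -8*1/11 = -8/11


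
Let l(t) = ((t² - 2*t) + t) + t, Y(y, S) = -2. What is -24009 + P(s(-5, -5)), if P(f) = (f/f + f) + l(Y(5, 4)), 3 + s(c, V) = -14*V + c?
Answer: -23942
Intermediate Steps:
s(c, V) = -3 + c - 14*V (s(c, V) = -3 + (-14*V + c) = -3 + (c - 14*V) = -3 + c - 14*V)
l(t) = t² (l(t) = (t² - t) + t = t²)
P(f) = 5 + f (P(f) = (f/f + f) + (-2)² = (1 + f) + 4 = 5 + f)
-24009 + P(s(-5, -5)) = -24009 + (5 + (-3 - 5 - 14*(-5))) = -24009 + (5 + (-3 - 5 + 70)) = -24009 + (5 + 62) = -24009 + 67 = -23942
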